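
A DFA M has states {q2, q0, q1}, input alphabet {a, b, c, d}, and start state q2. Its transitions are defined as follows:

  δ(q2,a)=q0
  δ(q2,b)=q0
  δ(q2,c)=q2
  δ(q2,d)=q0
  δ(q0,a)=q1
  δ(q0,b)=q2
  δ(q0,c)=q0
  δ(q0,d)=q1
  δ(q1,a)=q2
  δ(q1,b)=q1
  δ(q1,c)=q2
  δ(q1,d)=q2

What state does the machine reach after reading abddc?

q2

start at q2
read 'a': q2 → q0
read 'b': q0 → q2
read 'd': q2 → q0
read 'd': q0 → q1
read 'c': q1 → q2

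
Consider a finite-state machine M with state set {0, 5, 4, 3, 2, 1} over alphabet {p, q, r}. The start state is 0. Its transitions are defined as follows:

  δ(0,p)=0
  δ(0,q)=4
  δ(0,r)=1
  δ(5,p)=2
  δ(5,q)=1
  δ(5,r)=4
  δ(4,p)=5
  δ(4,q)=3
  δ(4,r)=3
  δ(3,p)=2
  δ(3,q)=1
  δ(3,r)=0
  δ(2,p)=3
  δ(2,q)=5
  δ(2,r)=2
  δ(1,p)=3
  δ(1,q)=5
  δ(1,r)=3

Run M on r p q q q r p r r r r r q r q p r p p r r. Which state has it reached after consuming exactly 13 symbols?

5

start at 0
read 'r': 0 → 1
read 'p': 1 → 3
read 'q': 3 → 1
read 'q': 1 → 5
read 'q': 5 → 1
read 'r': 1 → 3
read 'p': 3 → 2
read 'r': 2 → 2
read 'r': 2 → 2
read 'r': 2 → 2
read 'r': 2 → 2
read 'r': 2 → 2
read 'q': 2 → 5
After 13 symbols: 5.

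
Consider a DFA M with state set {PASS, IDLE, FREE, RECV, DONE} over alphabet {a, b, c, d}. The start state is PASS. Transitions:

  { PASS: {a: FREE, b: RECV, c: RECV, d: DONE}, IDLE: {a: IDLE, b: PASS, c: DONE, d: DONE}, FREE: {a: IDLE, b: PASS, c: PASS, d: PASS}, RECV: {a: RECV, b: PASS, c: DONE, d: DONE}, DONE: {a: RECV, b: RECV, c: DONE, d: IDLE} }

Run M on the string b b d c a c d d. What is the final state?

DONE

Trace: PASS -b-> RECV -b-> PASS -d-> DONE -c-> DONE -a-> RECV -c-> DONE -d-> IDLE -d-> DONE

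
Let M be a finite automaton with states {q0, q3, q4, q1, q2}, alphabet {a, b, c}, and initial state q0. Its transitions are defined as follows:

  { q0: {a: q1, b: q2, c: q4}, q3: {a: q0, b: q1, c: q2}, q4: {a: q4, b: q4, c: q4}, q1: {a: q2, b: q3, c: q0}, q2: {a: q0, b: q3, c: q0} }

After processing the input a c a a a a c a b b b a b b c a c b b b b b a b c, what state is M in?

q4

Trace: q0 -a-> q1 -c-> q0 -a-> q1 -a-> q2 -a-> q0 -a-> q1 -c-> q0 -a-> q1 -b-> q3 -b-> q1 -b-> q3 -a-> q0 -b-> q2 -b-> q3 -c-> q2 -a-> q0 -c-> q4 -b-> q4 -b-> q4 -b-> q4 -b-> q4 -b-> q4 -a-> q4 -b-> q4 -c-> q4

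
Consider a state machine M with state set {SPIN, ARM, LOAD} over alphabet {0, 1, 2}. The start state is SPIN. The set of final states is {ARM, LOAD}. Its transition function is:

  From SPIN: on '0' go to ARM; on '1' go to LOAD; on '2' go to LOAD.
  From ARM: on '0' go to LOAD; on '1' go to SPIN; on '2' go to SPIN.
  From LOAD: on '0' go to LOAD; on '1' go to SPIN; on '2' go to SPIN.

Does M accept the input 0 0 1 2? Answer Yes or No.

SPIN → ARM → LOAD → SPIN → LOAD
End state LOAD is accepting.

Yes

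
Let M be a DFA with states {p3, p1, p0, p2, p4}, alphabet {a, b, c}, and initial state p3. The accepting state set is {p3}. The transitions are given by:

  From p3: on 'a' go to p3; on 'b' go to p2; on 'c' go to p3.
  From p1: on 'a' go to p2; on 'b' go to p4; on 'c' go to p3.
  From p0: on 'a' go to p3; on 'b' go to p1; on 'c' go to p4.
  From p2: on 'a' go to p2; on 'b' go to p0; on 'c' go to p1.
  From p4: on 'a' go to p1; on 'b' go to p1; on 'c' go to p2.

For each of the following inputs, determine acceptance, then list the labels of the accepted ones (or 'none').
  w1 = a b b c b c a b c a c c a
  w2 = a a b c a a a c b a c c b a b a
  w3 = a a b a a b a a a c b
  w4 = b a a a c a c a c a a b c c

w1: Trace: p3 -a-> p3 -b-> p2 -b-> p0 -c-> p4 -b-> p1 -c-> p3 -a-> p3 -b-> p2 -c-> p1 -a-> p2 -c-> p1 -c-> p3 -a-> p3  → end p3, accepted
w2: Trace: p3 -a-> p3 -a-> p3 -b-> p2 -c-> p1 -a-> p2 -a-> p2 -a-> p2 -c-> p1 -b-> p4 -a-> p1 -c-> p3 -c-> p3 -b-> p2 -a-> p2 -b-> p0 -a-> p3  → end p3, accepted
w3: Trace: p3 -a-> p3 -a-> p3 -b-> p2 -a-> p2 -a-> p2 -b-> p0 -a-> p3 -a-> p3 -a-> p3 -c-> p3 -b-> p2  → end p2, rejected
w4: Trace: p3 -b-> p2 -a-> p2 -a-> p2 -a-> p2 -c-> p1 -a-> p2 -c-> p1 -a-> p2 -c-> p1 -a-> p2 -a-> p2 -b-> p0 -c-> p4 -c-> p2  → end p2, rejected

w1, w2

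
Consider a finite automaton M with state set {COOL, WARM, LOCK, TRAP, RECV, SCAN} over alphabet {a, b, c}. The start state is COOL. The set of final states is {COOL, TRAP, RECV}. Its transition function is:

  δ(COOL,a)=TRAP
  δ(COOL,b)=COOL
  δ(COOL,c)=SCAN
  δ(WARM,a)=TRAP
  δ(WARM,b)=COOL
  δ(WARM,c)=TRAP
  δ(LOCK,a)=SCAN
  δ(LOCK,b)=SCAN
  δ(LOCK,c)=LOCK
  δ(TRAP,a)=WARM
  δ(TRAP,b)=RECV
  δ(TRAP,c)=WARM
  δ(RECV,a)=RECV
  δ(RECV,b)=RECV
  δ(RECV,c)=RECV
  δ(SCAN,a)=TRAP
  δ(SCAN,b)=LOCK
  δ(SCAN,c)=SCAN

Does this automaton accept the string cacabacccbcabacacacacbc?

Yes

COOL → SCAN → TRAP → WARM → TRAP → RECV → RECV → RECV → RECV → RECV → RECV → RECV → RECV → RECV → RECV → RECV → RECV → RECV → RECV → RECV → RECV → RECV → RECV → RECV
End state RECV is accepting.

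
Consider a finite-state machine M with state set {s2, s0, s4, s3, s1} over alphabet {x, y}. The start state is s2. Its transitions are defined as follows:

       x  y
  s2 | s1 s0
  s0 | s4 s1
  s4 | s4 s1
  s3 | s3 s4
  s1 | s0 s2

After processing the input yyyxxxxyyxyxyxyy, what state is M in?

s0

Trace: s2 -y-> s0 -y-> s1 -y-> s2 -x-> s1 -x-> s0 -x-> s4 -x-> s4 -y-> s1 -y-> s2 -x-> s1 -y-> s2 -x-> s1 -y-> s2 -x-> s1 -y-> s2 -y-> s0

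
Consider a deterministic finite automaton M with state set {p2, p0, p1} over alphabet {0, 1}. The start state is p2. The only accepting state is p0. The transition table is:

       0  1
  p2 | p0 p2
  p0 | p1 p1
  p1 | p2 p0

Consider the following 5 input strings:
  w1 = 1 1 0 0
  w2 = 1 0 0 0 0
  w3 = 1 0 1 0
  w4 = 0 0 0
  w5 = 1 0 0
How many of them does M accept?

1

w1: Trace: p2 -1-> p2 -1-> p2 -0-> p0 -0-> p1  → end p1, rejected
w2: Trace: p2 -1-> p2 -0-> p0 -0-> p1 -0-> p2 -0-> p0  → end p0, accepted
w3: Trace: p2 -1-> p2 -0-> p0 -1-> p1 -0-> p2  → end p2, rejected
w4: Trace: p2 -0-> p0 -0-> p1 -0-> p2  → end p2, rejected
w5: Trace: p2 -1-> p2 -0-> p0 -0-> p1  → end p1, rejected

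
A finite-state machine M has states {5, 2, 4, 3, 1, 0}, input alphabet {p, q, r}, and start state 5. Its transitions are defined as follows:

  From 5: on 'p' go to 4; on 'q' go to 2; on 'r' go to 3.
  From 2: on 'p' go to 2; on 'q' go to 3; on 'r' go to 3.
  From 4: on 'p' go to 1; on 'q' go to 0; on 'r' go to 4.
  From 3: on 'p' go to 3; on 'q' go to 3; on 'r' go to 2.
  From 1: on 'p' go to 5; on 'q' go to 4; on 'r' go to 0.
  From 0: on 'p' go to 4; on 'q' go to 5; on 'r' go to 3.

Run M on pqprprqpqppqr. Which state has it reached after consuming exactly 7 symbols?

Trace: 5 -p-> 4 -q-> 0 -p-> 4 -r-> 4 -p-> 1 -r-> 0 -q-> 5
After 7 symbols: 5.

5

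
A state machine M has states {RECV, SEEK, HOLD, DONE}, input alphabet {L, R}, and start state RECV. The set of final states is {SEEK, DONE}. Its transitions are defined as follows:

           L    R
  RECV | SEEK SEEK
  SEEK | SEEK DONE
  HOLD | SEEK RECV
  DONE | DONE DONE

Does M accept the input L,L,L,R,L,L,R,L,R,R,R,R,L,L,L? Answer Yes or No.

Yes

Trace: RECV -L-> SEEK -L-> SEEK -L-> SEEK -R-> DONE -L-> DONE -L-> DONE -R-> DONE -L-> DONE -R-> DONE -R-> DONE -R-> DONE -R-> DONE -L-> DONE -L-> DONE -L-> DONE
End state DONE is accepting.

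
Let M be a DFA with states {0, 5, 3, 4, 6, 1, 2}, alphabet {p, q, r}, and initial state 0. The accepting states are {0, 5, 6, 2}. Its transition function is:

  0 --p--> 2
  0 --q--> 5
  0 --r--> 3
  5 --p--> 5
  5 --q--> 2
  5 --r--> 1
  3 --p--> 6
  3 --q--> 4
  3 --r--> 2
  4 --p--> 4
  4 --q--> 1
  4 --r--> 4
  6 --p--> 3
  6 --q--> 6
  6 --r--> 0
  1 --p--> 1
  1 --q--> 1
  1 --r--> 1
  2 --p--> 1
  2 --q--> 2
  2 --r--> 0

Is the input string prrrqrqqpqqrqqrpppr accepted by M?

Trace: 0 -p-> 2 -r-> 0 -r-> 3 -r-> 2 -q-> 2 -r-> 0 -q-> 5 -q-> 2 -p-> 1 -q-> 1 -q-> 1 -r-> 1 -q-> 1 -q-> 1 -r-> 1 -p-> 1 -p-> 1 -p-> 1 -r-> 1
End state 1 is not accepting.

No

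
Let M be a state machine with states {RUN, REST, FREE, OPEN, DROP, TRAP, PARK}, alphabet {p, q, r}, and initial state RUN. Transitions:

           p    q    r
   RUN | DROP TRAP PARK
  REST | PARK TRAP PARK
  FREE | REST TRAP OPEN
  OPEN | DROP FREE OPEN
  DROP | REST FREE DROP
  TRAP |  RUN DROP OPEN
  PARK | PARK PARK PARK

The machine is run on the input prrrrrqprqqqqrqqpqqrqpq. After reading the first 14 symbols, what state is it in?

PARK

start at RUN
read 'p': RUN → DROP
read 'r': DROP → DROP
read 'r': DROP → DROP
read 'r': DROP → DROP
read 'r': DROP → DROP
read 'r': DROP → DROP
read 'q': DROP → FREE
read 'p': FREE → REST
read 'r': REST → PARK
read 'q': PARK → PARK
read 'q': PARK → PARK
read 'q': PARK → PARK
read 'q': PARK → PARK
read 'r': PARK → PARK
After 14 symbols: PARK.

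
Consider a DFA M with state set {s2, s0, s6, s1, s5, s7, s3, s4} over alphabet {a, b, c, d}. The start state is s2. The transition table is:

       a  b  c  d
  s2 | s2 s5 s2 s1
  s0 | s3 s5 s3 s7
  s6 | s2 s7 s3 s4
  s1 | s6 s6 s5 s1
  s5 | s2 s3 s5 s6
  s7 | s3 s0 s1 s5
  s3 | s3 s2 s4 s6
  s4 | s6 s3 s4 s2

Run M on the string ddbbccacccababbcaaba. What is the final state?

Trace: s2 -d-> s1 -d-> s1 -b-> s6 -b-> s7 -c-> s1 -c-> s5 -a-> s2 -c-> s2 -c-> s2 -c-> s2 -a-> s2 -b-> s5 -a-> s2 -b-> s5 -b-> s3 -c-> s4 -a-> s6 -a-> s2 -b-> s5 -a-> s2

s2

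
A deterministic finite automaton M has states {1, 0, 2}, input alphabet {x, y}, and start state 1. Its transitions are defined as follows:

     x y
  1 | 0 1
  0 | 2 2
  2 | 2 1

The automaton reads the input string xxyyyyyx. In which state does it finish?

start at 1
read 'x': 1 → 0
read 'x': 0 → 2
read 'y': 2 → 1
read 'y': 1 → 1
read 'y': 1 → 1
read 'y': 1 → 1
read 'y': 1 → 1
read 'x': 1 → 0

0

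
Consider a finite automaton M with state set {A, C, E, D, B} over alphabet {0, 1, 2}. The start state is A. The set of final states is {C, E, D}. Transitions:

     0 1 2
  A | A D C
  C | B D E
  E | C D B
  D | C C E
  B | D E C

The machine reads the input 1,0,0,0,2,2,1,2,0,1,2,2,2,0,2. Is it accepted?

Yes

A → D → C → B → D → E → B → E → B → D → C → E → B → C → B → C
End state C is accepting.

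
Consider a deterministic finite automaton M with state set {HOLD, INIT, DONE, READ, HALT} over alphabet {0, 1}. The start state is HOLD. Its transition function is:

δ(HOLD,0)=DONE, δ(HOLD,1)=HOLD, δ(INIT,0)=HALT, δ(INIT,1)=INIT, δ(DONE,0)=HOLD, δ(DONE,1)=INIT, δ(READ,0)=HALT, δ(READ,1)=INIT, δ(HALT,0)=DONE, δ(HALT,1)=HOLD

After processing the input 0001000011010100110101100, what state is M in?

Trace: HOLD -0-> DONE -0-> HOLD -0-> DONE -1-> INIT -0-> HALT -0-> DONE -0-> HOLD -0-> DONE -1-> INIT -1-> INIT -0-> HALT -1-> HOLD -0-> DONE -1-> INIT -0-> HALT -0-> DONE -1-> INIT -1-> INIT -0-> HALT -1-> HOLD -0-> DONE -1-> INIT -1-> INIT -0-> HALT -0-> DONE

DONE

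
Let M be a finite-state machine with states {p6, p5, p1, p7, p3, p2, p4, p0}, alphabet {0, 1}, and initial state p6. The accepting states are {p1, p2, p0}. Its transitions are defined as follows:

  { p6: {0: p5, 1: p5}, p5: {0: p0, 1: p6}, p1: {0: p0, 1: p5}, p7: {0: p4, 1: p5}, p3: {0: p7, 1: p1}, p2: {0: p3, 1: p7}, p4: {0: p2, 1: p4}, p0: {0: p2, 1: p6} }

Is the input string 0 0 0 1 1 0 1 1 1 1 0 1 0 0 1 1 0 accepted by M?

p6 → p5 → p0 → p2 → p7 → p5 → p0 → p6 → p5 → p6 → p5 → p0 → p6 → p5 → p0 → p6 → p5 → p0
End state p0 is accepting.

Yes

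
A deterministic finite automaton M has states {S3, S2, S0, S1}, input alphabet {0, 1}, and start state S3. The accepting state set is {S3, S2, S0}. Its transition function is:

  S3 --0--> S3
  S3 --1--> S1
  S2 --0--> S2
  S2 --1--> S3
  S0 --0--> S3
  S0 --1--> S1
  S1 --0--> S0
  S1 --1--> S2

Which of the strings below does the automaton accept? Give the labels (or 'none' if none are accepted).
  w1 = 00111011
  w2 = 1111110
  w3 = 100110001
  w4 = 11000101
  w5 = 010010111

w1, w2, w3, w5

w1: Trace: S3 -0-> S3 -0-> S3 -1-> S1 -1-> S2 -1-> S3 -0-> S3 -1-> S1 -1-> S2  → end S2, accepted
w2: Trace: S3 -1-> S1 -1-> S2 -1-> S3 -1-> S1 -1-> S2 -1-> S3 -0-> S3  → end S3, accepted
w3: Trace: S3 -1-> S1 -0-> S0 -0-> S3 -1-> S1 -1-> S2 -0-> S2 -0-> S2 -0-> S2 -1-> S3  → end S3, accepted
w4: Trace: S3 -1-> S1 -1-> S2 -0-> S2 -0-> S2 -0-> S2 -1-> S3 -0-> S3 -1-> S1  → end S1, rejected
w5: Trace: S3 -0-> S3 -1-> S1 -0-> S0 -0-> S3 -1-> S1 -0-> S0 -1-> S1 -1-> S2 -1-> S3  → end S3, accepted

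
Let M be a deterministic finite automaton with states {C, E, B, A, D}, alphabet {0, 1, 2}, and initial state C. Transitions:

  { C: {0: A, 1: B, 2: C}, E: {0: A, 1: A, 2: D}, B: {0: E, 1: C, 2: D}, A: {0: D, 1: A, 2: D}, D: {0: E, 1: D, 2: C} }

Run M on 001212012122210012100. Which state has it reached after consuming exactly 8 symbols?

C → A → D → D → C → B → D → E → A
After 8 symbols: A.

A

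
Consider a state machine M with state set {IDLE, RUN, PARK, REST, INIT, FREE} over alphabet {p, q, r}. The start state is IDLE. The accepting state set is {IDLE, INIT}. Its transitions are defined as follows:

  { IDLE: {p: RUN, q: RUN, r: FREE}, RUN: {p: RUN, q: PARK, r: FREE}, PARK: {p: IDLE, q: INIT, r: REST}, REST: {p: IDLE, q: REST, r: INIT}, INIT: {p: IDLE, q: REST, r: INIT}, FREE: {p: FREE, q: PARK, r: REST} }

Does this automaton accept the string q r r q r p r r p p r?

No

IDLE → RUN → FREE → REST → REST → INIT → IDLE → FREE → REST → IDLE → RUN → FREE
End state FREE is not accepting.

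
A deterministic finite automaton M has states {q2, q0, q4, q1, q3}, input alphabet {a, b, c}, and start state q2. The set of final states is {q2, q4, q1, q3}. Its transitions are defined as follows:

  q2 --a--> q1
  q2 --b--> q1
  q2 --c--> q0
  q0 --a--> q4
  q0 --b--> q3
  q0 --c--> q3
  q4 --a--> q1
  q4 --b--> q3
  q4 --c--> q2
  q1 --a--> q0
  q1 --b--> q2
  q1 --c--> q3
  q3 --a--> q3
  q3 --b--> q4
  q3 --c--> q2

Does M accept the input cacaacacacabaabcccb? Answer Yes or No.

q2 → q0 → q4 → q2 → q1 → q0 → q3 → q3 → q2 → q1 → q3 → q3 → q4 → q1 → q0 → q3 → q2 → q0 → q3 → q4
End state q4 is accepting.

Yes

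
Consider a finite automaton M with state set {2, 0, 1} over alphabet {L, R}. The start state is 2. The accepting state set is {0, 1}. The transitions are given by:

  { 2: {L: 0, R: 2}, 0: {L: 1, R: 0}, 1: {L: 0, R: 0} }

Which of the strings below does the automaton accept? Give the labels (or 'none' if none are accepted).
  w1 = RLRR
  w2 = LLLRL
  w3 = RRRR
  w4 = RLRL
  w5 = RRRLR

w1, w2, w4, w5

w1: 2 → 2 → 0 → 0 → 0  → end 0, accepted
w2: 2 → 0 → 1 → 0 → 0 → 1  → end 1, accepted
w3: 2 → 2 → 2 → 2 → 2  → end 2, rejected
w4: 2 → 2 → 0 → 0 → 1  → end 1, accepted
w5: 2 → 2 → 2 → 2 → 0 → 0  → end 0, accepted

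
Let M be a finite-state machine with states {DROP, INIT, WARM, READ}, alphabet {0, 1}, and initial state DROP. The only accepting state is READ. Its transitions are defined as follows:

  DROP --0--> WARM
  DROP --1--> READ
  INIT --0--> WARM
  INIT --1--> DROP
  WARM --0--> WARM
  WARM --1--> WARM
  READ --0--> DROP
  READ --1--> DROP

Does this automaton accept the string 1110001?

Trace: DROP -1-> READ -1-> DROP -1-> READ -0-> DROP -0-> WARM -0-> WARM -1-> WARM
End state WARM is not accepting.

No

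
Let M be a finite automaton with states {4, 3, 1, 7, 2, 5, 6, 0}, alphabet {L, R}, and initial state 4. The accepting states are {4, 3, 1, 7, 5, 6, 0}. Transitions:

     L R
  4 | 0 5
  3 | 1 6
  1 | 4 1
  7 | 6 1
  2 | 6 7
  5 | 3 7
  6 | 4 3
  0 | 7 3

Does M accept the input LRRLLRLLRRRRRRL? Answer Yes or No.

Yes

Trace: 4 -L-> 0 -R-> 3 -R-> 6 -L-> 4 -L-> 0 -R-> 3 -L-> 1 -L-> 4 -R-> 5 -R-> 7 -R-> 1 -R-> 1 -R-> 1 -R-> 1 -L-> 4
End state 4 is accepting.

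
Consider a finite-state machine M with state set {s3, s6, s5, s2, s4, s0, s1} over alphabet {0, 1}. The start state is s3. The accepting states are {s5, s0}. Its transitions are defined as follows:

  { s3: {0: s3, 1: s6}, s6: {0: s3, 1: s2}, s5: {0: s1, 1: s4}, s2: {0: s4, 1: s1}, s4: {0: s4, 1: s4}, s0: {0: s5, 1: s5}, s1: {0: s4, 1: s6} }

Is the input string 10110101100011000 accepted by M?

start at s3
read '1': s3 → s6
read '0': s6 → s3
read '1': s3 → s6
read '1': s6 → s2
read '0': s2 → s4
read '1': s4 → s4
read '0': s4 → s4
read '1': s4 → s4
read '1': s4 → s4
read '0': s4 → s4
read '0': s4 → s4
read '0': s4 → s4
read '1': s4 → s4
read '1': s4 → s4
read '0': s4 → s4
read '0': s4 → s4
read '0': s4 → s4
End state s4 is not accepting.

No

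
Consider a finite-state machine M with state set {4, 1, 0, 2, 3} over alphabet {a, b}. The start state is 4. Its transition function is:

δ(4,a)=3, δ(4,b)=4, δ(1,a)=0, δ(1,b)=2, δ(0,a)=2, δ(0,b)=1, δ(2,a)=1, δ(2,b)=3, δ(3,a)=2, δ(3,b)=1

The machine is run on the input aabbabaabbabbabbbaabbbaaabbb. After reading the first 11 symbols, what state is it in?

4 → 3 → 2 → 3 → 1 → 0 → 1 → 0 → 2 → 3 → 1 → 0
After 11 symbols: 0.

0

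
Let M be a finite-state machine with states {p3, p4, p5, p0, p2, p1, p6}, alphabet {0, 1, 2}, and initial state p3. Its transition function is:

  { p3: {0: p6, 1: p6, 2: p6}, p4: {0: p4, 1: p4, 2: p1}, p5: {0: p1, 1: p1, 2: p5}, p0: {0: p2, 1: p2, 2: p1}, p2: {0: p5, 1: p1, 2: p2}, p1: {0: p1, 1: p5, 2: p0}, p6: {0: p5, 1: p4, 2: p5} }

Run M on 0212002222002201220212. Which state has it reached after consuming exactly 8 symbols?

p5

p3 → p6 → p5 → p1 → p0 → p2 → p5 → p5 → p5
After 8 symbols: p5.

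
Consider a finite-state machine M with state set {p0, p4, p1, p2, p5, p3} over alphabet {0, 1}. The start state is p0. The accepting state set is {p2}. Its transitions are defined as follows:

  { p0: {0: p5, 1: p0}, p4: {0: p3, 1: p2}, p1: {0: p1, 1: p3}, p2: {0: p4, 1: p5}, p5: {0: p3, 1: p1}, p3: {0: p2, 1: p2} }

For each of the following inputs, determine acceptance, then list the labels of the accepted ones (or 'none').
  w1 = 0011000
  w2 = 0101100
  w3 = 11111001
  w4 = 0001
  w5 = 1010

w1:
  start at p0
  read '0': p0 → p5
  read '0': p5 → p3
  read '1': p3 → p2
  read '1': p2 → p5
  read '0': p5 → p3
  read '0': p3 → p2
  read '0': p2 → p4
  end p4, rejected
w2:
  start at p0
  read '0': p0 → p5
  read '1': p5 → p1
  read '0': p1 → p1
  read '1': p1 → p3
  read '1': p3 → p2
  read '0': p2 → p4
  read '0': p4 → p3
  end p3, rejected
w3:
  start at p0
  read '1': p0 → p0
  read '1': p0 → p0
  read '1': p0 → p0
  read '1': p0 → p0
  read '1': p0 → p0
  read '0': p0 → p5
  read '0': p5 → p3
  read '1': p3 → p2
  end p2, accepted
w4:
  start at p0
  read '0': p0 → p5
  read '0': p5 → p3
  read '0': p3 → p2
  read '1': p2 → p5
  end p5, rejected
w5:
  start at p0
  read '1': p0 → p0
  read '0': p0 → p5
  read '1': p5 → p1
  read '0': p1 → p1
  end p1, rejected

w3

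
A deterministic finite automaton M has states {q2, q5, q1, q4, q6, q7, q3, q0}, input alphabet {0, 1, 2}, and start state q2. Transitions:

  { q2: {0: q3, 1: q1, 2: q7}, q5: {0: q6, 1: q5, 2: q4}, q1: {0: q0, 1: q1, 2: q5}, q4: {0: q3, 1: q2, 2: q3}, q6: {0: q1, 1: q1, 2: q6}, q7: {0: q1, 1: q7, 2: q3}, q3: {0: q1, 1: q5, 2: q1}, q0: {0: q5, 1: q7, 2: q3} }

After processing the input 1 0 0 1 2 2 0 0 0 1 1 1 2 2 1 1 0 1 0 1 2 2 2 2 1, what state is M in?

q2

Trace: q2 -1-> q1 -0-> q0 -0-> q5 -1-> q5 -2-> q4 -2-> q3 -0-> q1 -0-> q0 -0-> q5 -1-> q5 -1-> q5 -1-> q5 -2-> q4 -2-> q3 -1-> q5 -1-> q5 -0-> q6 -1-> q1 -0-> q0 -1-> q7 -2-> q3 -2-> q1 -2-> q5 -2-> q4 -1-> q2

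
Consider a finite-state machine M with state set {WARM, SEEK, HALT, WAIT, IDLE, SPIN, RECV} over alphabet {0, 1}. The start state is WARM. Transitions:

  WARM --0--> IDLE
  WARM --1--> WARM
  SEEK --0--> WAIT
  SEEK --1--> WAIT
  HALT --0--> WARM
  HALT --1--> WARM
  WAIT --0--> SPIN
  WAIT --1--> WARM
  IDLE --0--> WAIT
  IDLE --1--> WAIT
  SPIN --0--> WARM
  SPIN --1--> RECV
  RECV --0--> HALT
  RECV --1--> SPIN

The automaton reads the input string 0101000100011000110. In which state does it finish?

WARM → IDLE → WAIT → SPIN → RECV → HALT → WARM → IDLE → WAIT → SPIN → WARM → IDLE → WAIT → WARM → IDLE → WAIT → SPIN → RECV → SPIN → WARM

WARM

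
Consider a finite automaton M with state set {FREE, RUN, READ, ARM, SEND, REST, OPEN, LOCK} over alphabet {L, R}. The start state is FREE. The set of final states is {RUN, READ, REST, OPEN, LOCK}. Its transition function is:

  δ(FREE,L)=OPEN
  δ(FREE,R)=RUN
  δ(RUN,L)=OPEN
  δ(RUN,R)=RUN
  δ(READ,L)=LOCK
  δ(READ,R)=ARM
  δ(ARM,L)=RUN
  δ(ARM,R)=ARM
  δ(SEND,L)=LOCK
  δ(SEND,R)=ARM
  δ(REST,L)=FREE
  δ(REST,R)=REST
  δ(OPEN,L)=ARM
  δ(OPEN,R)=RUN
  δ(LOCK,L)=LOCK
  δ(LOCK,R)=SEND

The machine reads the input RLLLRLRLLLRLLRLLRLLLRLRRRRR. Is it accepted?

Yes

Trace: FREE -R-> RUN -L-> OPEN -L-> ARM -L-> RUN -R-> RUN -L-> OPEN -R-> RUN -L-> OPEN -L-> ARM -L-> RUN -R-> RUN -L-> OPEN -L-> ARM -R-> ARM -L-> RUN -L-> OPEN -R-> RUN -L-> OPEN -L-> ARM -L-> RUN -R-> RUN -L-> OPEN -R-> RUN -R-> RUN -R-> RUN -R-> RUN -R-> RUN
End state RUN is accepting.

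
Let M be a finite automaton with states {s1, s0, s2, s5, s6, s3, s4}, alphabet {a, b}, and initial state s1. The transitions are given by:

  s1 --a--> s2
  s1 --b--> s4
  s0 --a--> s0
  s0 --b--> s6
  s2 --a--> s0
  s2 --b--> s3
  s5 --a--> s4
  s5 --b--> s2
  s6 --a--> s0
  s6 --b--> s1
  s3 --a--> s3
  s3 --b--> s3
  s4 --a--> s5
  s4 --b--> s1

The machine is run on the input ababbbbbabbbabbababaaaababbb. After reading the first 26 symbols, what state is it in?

s3

start at s1
read 'a': s1 → s2
read 'b': s2 → s3
read 'a': s3 → s3
read 'b': s3 → s3
read 'b': s3 → s3
read 'b': s3 → s3
read 'b': s3 → s3
read 'b': s3 → s3
read 'a': s3 → s3
read 'b': s3 → s3
read 'b': s3 → s3
read 'b': s3 → s3
read 'a': s3 → s3
read 'b': s3 → s3
read 'b': s3 → s3
read 'a': s3 → s3
read 'b': s3 → s3
read 'a': s3 → s3
read 'b': s3 → s3
read 'a': s3 → s3
read 'a': s3 → s3
read 'a': s3 → s3
read 'a': s3 → s3
read 'b': s3 → s3
read 'a': s3 → s3
read 'b': s3 → s3
After 26 symbols: s3.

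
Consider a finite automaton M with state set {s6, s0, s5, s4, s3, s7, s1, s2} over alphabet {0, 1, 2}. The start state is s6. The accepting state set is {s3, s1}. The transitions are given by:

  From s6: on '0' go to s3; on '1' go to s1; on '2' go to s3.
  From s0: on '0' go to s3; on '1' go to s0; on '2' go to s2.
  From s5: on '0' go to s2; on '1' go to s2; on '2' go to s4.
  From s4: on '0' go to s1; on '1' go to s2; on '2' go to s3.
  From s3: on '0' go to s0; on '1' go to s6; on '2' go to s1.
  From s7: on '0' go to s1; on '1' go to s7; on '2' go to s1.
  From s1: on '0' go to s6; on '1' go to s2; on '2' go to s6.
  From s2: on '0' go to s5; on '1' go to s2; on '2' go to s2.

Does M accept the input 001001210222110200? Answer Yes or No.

s6 → s3 → s0 → s0 → s3 → s0 → s0 → s2 → s2 → s5 → s4 → s3 → s1 → s2 → s2 → s5 → s4 → s1 → s6
End state s6 is not accepting.

No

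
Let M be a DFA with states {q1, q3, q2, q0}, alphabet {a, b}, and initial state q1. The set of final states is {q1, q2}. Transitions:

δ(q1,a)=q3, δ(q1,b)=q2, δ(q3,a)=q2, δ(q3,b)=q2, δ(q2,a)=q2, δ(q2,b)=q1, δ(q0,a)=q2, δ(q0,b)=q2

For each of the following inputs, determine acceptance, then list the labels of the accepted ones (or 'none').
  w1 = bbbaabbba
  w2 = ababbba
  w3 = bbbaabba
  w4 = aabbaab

w1: Trace: q1 -b-> q2 -b-> q1 -b-> q2 -a-> q2 -a-> q2 -b-> q1 -b-> q2 -b-> q1 -a-> q3  → end q3, rejected
w2: Trace: q1 -a-> q3 -b-> q2 -a-> q2 -b-> q1 -b-> q2 -b-> q1 -a-> q3  → end q3, rejected
w3: Trace: q1 -b-> q2 -b-> q1 -b-> q2 -a-> q2 -a-> q2 -b-> q1 -b-> q2 -a-> q2  → end q2, accepted
w4: Trace: q1 -a-> q3 -a-> q2 -b-> q1 -b-> q2 -a-> q2 -a-> q2 -b-> q1  → end q1, accepted

w3, w4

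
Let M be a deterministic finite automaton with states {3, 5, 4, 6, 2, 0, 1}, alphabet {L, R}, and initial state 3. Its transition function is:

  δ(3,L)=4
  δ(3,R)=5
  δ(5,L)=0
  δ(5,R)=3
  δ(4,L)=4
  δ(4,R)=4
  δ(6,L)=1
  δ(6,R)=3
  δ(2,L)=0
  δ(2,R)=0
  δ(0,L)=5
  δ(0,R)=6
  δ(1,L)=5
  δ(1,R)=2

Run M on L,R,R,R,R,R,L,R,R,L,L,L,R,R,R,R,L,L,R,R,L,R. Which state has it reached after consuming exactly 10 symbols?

3 → 4 → 4 → 4 → 4 → 4 → 4 → 4 → 4 → 4 → 4
After 10 symbols: 4.

4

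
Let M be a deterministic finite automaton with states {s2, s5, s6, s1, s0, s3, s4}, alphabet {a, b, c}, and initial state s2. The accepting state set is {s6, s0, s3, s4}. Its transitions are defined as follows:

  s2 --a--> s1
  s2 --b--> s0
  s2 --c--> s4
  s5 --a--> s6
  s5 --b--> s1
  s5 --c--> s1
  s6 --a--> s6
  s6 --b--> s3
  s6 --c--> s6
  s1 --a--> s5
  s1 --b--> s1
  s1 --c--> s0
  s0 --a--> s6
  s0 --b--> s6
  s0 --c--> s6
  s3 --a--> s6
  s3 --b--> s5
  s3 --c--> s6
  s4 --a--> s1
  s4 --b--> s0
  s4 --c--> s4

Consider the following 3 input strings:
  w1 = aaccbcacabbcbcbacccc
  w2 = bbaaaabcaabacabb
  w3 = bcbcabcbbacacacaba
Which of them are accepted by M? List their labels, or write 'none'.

w1: Trace: s2 -a-> s1 -a-> s5 -c-> s1 -c-> s0 -b-> s6 -c-> s6 -a-> s6 -c-> s6 -a-> s6 -b-> s3 -b-> s5 -c-> s1 -b-> s1 -c-> s0 -b-> s6 -a-> s6 -c-> s6 -c-> s6 -c-> s6 -c-> s6  → end s6, accepted
w2: Trace: s2 -b-> s0 -b-> s6 -a-> s6 -a-> s6 -a-> s6 -a-> s6 -b-> s3 -c-> s6 -a-> s6 -a-> s6 -b-> s3 -a-> s6 -c-> s6 -a-> s6 -b-> s3 -b-> s5  → end s5, rejected
w3: Trace: s2 -b-> s0 -c-> s6 -b-> s3 -c-> s6 -a-> s6 -b-> s3 -c-> s6 -b-> s3 -b-> s5 -a-> s6 -c-> s6 -a-> s6 -c-> s6 -a-> s6 -c-> s6 -a-> s6 -b-> s3 -a-> s6  → end s6, accepted

w1, w3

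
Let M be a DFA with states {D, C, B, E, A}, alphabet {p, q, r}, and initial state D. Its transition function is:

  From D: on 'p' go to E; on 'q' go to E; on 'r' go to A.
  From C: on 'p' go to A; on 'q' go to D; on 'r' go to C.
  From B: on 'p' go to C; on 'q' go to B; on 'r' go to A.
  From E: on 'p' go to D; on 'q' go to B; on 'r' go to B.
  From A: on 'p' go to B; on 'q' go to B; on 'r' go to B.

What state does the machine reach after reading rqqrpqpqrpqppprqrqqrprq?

B

Trace: D -r-> A -q-> B -q-> B -r-> A -p-> B -q-> B -p-> C -q-> D -r-> A -p-> B -q-> B -p-> C -p-> A -p-> B -r-> A -q-> B -r-> A -q-> B -q-> B -r-> A -p-> B -r-> A -q-> B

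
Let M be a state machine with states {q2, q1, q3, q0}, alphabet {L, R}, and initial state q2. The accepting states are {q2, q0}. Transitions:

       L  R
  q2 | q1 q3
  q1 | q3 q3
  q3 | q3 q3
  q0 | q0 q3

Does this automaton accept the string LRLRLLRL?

No

Trace: q2 -L-> q1 -R-> q3 -L-> q3 -R-> q3 -L-> q3 -L-> q3 -R-> q3 -L-> q3
End state q3 is not accepting.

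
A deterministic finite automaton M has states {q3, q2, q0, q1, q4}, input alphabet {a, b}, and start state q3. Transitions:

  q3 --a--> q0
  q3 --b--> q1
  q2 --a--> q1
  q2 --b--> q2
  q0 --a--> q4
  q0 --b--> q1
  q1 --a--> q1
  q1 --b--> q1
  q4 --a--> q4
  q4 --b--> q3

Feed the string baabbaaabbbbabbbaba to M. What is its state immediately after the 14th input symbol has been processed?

q3 → q1 → q1 → q1 → q1 → q1 → q1 → q1 → q1 → q1 → q1 → q1 → q1 → q1 → q1
After 14 symbols: q1.

q1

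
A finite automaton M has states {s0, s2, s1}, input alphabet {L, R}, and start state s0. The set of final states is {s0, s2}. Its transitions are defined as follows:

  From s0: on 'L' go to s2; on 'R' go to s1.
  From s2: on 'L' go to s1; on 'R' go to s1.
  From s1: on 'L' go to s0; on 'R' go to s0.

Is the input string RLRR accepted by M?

s0 → s1 → s0 → s1 → s0
End state s0 is accepting.

Yes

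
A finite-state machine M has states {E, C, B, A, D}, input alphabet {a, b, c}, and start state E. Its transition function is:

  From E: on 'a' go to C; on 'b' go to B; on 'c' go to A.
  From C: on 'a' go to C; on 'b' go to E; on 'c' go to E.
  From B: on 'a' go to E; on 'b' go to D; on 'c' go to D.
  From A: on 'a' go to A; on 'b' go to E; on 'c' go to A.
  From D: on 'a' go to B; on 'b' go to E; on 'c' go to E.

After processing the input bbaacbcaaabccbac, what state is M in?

E

start at E
read 'b': E → B
read 'b': B → D
read 'a': D → B
read 'a': B → E
read 'c': E → A
read 'b': A → E
read 'c': E → A
read 'a': A → A
read 'a': A → A
read 'a': A → A
read 'b': A → E
read 'c': E → A
read 'c': A → A
read 'b': A → E
read 'a': E → C
read 'c': C → E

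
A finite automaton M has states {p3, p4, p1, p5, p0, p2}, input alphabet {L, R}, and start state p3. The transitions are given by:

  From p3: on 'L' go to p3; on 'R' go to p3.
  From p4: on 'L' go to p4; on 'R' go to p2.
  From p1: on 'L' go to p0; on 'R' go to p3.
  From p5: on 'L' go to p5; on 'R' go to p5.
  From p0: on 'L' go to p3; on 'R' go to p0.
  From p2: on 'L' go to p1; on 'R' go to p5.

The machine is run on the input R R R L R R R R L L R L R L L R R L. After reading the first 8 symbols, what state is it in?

Trace: p3 -R-> p3 -R-> p3 -R-> p3 -L-> p3 -R-> p3 -R-> p3 -R-> p3 -R-> p3
After 8 symbols: p3.

p3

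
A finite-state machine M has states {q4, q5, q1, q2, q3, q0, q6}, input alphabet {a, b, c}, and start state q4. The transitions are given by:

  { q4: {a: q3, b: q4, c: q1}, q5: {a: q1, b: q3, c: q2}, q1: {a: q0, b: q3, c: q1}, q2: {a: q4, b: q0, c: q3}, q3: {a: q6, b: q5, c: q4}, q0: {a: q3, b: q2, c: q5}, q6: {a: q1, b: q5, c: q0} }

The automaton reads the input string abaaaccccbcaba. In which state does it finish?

q1

Trace: q4 -a-> q3 -b-> q5 -a-> q1 -a-> q0 -a-> q3 -c-> q4 -c-> q1 -c-> q1 -c-> q1 -b-> q3 -c-> q4 -a-> q3 -b-> q5 -a-> q1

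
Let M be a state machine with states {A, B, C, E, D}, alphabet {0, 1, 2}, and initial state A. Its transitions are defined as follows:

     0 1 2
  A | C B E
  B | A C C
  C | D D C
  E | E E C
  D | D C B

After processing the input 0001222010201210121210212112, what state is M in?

start at A
read '0': A → C
read '0': C → D
read '0': D → D
read '1': D → C
read '2': C → C
read '2': C → C
read '2': C → C
read '0': C → D
read '1': D → C
read '0': C → D
read '2': D → B
read '0': B → A
read '1': A → B
read '2': B → C
read '1': C → D
read '0': D → D
read '1': D → C
read '2': C → C
read '1': C → D
read '2': D → B
read '1': B → C
read '0': C → D
read '2': D → B
read '1': B → C
read '2': C → C
read '1': C → D
read '1': D → C
read '2': C → C

C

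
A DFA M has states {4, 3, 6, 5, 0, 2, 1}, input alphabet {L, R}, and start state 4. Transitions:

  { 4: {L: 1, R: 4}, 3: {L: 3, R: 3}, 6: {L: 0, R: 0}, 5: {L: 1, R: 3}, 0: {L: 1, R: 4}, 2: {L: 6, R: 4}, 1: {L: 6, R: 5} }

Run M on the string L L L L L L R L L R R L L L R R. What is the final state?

Trace: 4 -L-> 1 -L-> 6 -L-> 0 -L-> 1 -L-> 6 -L-> 0 -R-> 4 -L-> 1 -L-> 6 -R-> 0 -R-> 4 -L-> 1 -L-> 6 -L-> 0 -R-> 4 -R-> 4

4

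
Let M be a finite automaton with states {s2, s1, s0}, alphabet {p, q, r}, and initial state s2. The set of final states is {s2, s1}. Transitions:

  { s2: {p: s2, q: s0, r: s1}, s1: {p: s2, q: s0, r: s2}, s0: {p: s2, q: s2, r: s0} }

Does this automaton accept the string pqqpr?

start at s2
read 'p': s2 → s2
read 'q': s2 → s0
read 'q': s0 → s2
read 'p': s2 → s2
read 'r': s2 → s1
End state s1 is accepting.

Yes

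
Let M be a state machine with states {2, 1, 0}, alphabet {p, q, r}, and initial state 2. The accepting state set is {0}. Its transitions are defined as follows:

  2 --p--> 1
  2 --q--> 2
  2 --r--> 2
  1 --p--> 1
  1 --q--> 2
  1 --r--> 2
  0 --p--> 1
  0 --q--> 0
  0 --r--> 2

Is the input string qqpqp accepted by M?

2 → 2 → 2 → 1 → 2 → 1
End state 1 is not accepting.

No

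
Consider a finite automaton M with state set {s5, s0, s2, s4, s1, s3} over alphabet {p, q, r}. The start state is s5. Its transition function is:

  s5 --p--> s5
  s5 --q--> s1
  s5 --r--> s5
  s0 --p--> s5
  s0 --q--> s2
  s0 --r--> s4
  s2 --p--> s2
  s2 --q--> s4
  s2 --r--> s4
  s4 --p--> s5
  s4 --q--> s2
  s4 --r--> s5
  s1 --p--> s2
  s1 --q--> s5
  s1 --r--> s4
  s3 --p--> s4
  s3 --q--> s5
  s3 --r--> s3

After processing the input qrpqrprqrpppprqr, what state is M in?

s4

Trace: s5 -q-> s1 -r-> s4 -p-> s5 -q-> s1 -r-> s4 -p-> s5 -r-> s5 -q-> s1 -r-> s4 -p-> s5 -p-> s5 -p-> s5 -p-> s5 -r-> s5 -q-> s1 -r-> s4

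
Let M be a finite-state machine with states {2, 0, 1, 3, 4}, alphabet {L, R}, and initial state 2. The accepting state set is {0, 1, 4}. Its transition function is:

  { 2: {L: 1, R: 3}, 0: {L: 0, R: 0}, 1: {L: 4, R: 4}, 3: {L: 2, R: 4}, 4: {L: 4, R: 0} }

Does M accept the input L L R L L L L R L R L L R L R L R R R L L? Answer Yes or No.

Yes

Trace: 2 -L-> 1 -L-> 4 -R-> 0 -L-> 0 -L-> 0 -L-> 0 -L-> 0 -R-> 0 -L-> 0 -R-> 0 -L-> 0 -L-> 0 -R-> 0 -L-> 0 -R-> 0 -L-> 0 -R-> 0 -R-> 0 -R-> 0 -L-> 0 -L-> 0
End state 0 is accepting.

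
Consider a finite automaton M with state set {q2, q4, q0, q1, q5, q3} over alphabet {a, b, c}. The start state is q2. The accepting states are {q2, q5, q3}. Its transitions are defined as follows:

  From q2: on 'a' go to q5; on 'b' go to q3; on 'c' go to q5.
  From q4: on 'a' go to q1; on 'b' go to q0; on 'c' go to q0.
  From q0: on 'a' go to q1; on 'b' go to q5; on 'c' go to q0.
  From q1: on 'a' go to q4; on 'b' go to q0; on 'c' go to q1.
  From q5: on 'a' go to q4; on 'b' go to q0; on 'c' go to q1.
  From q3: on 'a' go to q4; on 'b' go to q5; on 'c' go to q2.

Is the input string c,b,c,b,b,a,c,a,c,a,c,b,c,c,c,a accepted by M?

No

start at q2
read 'c': q2 → q5
read 'b': q5 → q0
read 'c': q0 → q0
read 'b': q0 → q5
read 'b': q5 → q0
read 'a': q0 → q1
read 'c': q1 → q1
read 'a': q1 → q4
read 'c': q4 → q0
read 'a': q0 → q1
read 'c': q1 → q1
read 'b': q1 → q0
read 'c': q0 → q0
read 'c': q0 → q0
read 'c': q0 → q0
read 'a': q0 → q1
End state q1 is not accepting.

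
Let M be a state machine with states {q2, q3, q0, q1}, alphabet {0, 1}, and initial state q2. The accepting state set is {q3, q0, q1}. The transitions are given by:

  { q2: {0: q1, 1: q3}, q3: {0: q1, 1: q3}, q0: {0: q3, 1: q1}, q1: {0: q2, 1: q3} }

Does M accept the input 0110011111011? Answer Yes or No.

q2 → q1 → q3 → q3 → q1 → q2 → q3 → q3 → q3 → q3 → q3 → q1 → q3 → q3
End state q3 is accepting.

Yes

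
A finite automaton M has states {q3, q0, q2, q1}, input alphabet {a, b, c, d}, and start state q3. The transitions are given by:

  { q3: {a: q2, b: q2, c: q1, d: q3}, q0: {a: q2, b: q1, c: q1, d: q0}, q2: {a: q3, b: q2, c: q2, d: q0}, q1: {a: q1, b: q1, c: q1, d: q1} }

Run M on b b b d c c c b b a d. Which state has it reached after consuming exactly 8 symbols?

q3 → q2 → q2 → q2 → q0 → q1 → q1 → q1 → q1
After 8 symbols: q1.

q1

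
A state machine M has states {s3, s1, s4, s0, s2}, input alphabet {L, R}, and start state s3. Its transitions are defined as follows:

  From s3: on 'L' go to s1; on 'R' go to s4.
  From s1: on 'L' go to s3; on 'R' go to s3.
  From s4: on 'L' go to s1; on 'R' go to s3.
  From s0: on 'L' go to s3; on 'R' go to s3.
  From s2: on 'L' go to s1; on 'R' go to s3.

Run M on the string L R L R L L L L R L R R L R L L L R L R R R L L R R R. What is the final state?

s3 → s1 → s3 → s1 → s3 → s1 → s3 → s1 → s3 → s4 → s1 → s3 → s4 → s1 → s3 → s1 → s3 → s1 → s3 → s1 → s3 → s4 → s3 → s1 → s3 → s4 → s3 → s4

s4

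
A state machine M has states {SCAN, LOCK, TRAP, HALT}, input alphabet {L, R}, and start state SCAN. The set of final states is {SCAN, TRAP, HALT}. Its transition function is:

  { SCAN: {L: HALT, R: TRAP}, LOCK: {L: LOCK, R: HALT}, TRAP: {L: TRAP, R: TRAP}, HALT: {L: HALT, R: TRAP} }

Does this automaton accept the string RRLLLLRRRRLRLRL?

Yes

Trace: SCAN -R-> TRAP -R-> TRAP -L-> TRAP -L-> TRAP -L-> TRAP -L-> TRAP -R-> TRAP -R-> TRAP -R-> TRAP -R-> TRAP -L-> TRAP -R-> TRAP -L-> TRAP -R-> TRAP -L-> TRAP
End state TRAP is accepting.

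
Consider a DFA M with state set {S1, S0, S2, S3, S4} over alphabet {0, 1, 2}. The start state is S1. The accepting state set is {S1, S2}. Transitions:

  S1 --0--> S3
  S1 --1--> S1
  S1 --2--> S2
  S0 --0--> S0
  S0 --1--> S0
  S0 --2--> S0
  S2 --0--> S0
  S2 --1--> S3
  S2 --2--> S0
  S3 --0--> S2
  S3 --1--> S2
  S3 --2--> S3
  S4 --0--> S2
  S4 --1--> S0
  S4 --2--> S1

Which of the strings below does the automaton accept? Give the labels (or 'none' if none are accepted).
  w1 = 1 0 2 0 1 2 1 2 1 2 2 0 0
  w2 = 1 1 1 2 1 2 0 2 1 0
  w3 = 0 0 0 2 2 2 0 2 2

none

w1: S1 → S1 → S3 → S3 → S2 → S3 → S3 → S2 → S0 → S0 → S0 → S0 → S0 → S0  → end S0, rejected
w2: S1 → S1 → S1 → S1 → S2 → S3 → S3 → S2 → S0 → S0 → S0  → end S0, rejected
w3: S1 → S3 → S2 → S0 → S0 → S0 → S0 → S0 → S0 → S0  → end S0, rejected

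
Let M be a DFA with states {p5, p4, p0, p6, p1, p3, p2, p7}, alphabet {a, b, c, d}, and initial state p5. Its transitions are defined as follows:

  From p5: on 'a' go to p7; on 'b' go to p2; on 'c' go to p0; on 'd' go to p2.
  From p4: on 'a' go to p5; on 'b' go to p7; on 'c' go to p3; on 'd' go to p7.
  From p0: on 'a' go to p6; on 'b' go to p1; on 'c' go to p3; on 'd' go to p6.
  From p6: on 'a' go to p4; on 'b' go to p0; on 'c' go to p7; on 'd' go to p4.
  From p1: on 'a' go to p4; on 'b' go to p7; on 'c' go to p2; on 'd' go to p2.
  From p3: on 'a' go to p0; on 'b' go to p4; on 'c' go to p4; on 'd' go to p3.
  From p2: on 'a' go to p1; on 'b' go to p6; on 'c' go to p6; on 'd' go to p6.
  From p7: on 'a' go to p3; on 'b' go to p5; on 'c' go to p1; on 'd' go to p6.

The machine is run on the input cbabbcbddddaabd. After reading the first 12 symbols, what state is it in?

p5 → p0 → p1 → p4 → p7 → p5 → p0 → p1 → p2 → p6 → p4 → p7 → p3
After 12 symbols: p3.

p3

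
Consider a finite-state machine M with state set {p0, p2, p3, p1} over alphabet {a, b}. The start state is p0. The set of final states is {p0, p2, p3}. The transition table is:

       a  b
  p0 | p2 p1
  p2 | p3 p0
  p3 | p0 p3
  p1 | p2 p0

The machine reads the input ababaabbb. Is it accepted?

start at p0
read 'a': p0 → p2
read 'b': p2 → p0
read 'a': p0 → p2
read 'b': p2 → p0
read 'a': p0 → p2
read 'a': p2 → p3
read 'b': p3 → p3
read 'b': p3 → p3
read 'b': p3 → p3
End state p3 is accepting.

Yes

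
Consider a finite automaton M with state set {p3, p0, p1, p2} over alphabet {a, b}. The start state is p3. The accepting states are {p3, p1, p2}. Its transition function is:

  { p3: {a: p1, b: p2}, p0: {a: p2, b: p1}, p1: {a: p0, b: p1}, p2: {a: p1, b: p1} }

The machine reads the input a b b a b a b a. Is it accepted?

Trace: p3 -a-> p1 -b-> p1 -b-> p1 -a-> p0 -b-> p1 -a-> p0 -b-> p1 -a-> p0
End state p0 is not accepting.

No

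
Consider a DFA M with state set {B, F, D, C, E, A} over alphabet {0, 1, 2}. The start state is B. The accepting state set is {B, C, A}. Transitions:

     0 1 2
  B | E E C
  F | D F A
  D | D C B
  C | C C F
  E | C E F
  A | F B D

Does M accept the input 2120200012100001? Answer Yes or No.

start at B
read '2': B → C
read '1': C → C
read '2': C → F
read '0': F → D
read '2': D → B
read '0': B → E
read '0': E → C
read '0': C → C
read '1': C → C
read '2': C → F
read '1': F → F
read '0': F → D
read '0': D → D
read '0': D → D
read '0': D → D
read '1': D → C
End state C is accepting.

Yes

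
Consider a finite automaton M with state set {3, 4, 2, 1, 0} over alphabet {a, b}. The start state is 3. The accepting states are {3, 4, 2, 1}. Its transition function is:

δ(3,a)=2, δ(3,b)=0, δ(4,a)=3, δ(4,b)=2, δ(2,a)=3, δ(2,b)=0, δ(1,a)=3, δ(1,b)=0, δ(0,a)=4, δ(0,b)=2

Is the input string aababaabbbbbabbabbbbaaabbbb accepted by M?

Yes

Trace: 3 -a-> 2 -a-> 3 -b-> 0 -a-> 4 -b-> 2 -a-> 3 -a-> 2 -b-> 0 -b-> 2 -b-> 0 -b-> 2 -b-> 0 -a-> 4 -b-> 2 -b-> 0 -a-> 4 -b-> 2 -b-> 0 -b-> 2 -b-> 0 -a-> 4 -a-> 3 -a-> 2 -b-> 0 -b-> 2 -b-> 0 -b-> 2
End state 2 is accepting.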